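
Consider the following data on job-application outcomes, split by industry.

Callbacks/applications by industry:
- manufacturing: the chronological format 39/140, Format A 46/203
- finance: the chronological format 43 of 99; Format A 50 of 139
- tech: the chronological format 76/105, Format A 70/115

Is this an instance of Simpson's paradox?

No

Manufacturing: the chronological format 39/140 = 27.9%, Format A 46/203 = 22.7% → the chronological format
Finance: the chronological format 43/99 = 43.4%, Format A 50/139 = 36.0% → the chronological format
Tech: the chronological format 76/105 = 72.4%, Format A 70/115 = 60.9% → the chronological format
Overall: the chronological format 158/344 = 45.9%, Format A 166/457 = 36.3% → the chronological format
The chronological format wins overall and in every industry group — no reversal.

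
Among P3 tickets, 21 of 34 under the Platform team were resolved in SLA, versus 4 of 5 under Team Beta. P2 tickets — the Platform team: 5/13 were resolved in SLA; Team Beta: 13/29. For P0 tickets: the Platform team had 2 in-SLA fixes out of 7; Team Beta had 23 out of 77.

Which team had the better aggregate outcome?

P3: the Platform team 21/34 = 61.8%, Team Beta 4/5 = 80.0% → Team Beta
P2: the Platform team 5/13 = 38.5%, Team Beta 13/29 = 44.8% → Team Beta
P0: the Platform team 2/7 = 28.6%, Team Beta 23/77 = 29.9% → Team Beta
Overall: the Platform team 28/54 = 51.9%, Team Beta 40/111 = 36.0% → the Platform team
(Team Beta wins every ticket group but the Platform team wins overall — Team Beta's tickets skew toward the low-rate P0 group.)

the Platform team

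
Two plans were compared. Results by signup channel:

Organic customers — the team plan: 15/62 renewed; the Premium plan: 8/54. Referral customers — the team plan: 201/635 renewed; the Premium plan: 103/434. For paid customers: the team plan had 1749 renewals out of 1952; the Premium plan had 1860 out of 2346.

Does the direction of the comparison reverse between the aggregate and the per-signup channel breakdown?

Organic: the team plan 15/62 = 24.2%, the Premium plan 8/54 = 14.8% → the team plan
Referral: the team plan 201/635 = 31.7%, the Premium plan 103/434 = 23.7% → the team plan
Paid: the team plan 1749/1952 = 89.6%, the Premium plan 1860/2346 = 79.3% → the team plan
Overall: the team plan 1965/2649 = 74.2%, the Premium plan 1971/2834 = 69.5% → the team plan
The team plan wins overall and in every signup group — no reversal.

No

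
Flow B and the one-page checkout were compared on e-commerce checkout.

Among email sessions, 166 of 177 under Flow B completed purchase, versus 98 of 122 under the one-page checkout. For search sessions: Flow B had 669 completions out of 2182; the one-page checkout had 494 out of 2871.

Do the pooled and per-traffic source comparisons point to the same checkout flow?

Email: Flow B 166/177 = 93.8%, the one-page checkout 98/122 = 80.3% → Flow B
Search: Flow B 669/2182 = 30.7%, the one-page checkout 494/2871 = 17.2% → Flow B
Overall: Flow B 835/2359 = 35.4%, the one-page checkout 592/2993 = 19.8% → Flow B
Flow B wins overall and in every traffic group — no reversal.

Yes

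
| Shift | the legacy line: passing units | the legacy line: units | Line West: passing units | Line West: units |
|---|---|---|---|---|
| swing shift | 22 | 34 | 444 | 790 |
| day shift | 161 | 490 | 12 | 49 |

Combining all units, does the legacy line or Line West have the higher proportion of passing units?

Swing shift: the legacy line 22/34 = 64.7%, Line West 444/790 = 56.2% → the legacy line
Day shift: the legacy line 161/490 = 32.9%, Line West 12/49 = 24.5% → the legacy line
Overall: the legacy line 183/524 = 34.9%, Line West 456/839 = 54.4% → Line West
(The legacy line wins every shift group but Line West wins overall — the legacy line's units skew toward the low-rate day shift group.)

Line West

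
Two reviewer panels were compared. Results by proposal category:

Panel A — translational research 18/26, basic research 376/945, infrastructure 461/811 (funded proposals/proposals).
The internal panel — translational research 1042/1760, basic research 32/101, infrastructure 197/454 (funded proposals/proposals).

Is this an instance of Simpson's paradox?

Yes

Translational research: Panel A 18/26 = 69.2%, the internal panel 1042/1760 = 59.2% → Panel A
Basic research: Panel A 376/945 = 39.8%, the internal panel 32/101 = 31.7% → Panel A
Infrastructure: Panel A 461/811 = 56.8%, the internal panel 197/454 = 43.4% → Panel A
Overall: Panel A 855/1782 = 48.0%, the internal panel 1271/2315 = 54.9% → the internal panel
Panel A wins each proposal group but the internal panel wins overall — the comparison reverses. Panel A's proposals skew toward basic research, which has a lower base rate.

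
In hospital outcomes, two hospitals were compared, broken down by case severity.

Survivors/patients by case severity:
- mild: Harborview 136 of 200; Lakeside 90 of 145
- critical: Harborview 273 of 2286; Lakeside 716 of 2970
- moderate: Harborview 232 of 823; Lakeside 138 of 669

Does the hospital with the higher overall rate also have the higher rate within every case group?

No

Mild: Harborview 136/200 = 68.0%, Lakeside 90/145 = 62.1% → Harborview
Critical: Harborview 273/2286 = 11.9%, Lakeside 716/2970 = 24.1% → Lakeside
Moderate: Harborview 232/823 = 28.2%, Lakeside 138/669 = 20.6% → Harborview
Overall: Harborview 641/3309 = 19.4%, Lakeside 944/3784 = 24.9% → Lakeside
Neither sweeps: Harborview wins 2 of 3 groups, Lakeside wins 1. Lakeside wins overall but not every group — no Simpson reversal.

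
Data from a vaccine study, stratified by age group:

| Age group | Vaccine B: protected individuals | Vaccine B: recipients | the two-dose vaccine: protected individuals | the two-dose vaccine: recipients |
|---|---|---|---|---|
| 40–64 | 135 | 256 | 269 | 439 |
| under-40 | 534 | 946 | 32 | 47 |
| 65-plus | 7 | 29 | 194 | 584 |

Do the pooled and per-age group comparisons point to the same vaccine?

40–64: Vaccine B 135/256 = 52.7%, the two-dose vaccine 269/439 = 61.3% → the two-dose vaccine
Under-40: Vaccine B 534/946 = 56.4%, the two-dose vaccine 32/47 = 68.1% → the two-dose vaccine
65-plus: Vaccine B 7/29 = 24.1%, the two-dose vaccine 194/584 = 33.2% → the two-dose vaccine
Overall: Vaccine B 676/1231 = 54.9%, the two-dose vaccine 495/1070 = 46.3% → Vaccine B
The two-dose vaccine wins each age group but Vaccine B wins overall — the comparison reverses. The two-dose vaccine's recipients skew toward 65-plus, which has a lower base rate.

No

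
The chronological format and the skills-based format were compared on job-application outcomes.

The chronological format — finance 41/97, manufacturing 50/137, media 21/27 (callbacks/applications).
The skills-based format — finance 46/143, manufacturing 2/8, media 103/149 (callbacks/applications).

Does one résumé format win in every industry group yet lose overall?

Yes

Finance: the chronological format 41/97 = 42.3%, the skills-based format 46/143 = 32.2% → the chronological format
Manufacturing: the chronological format 50/137 = 36.5%, the skills-based format 2/8 = 25.0% → the chronological format
Media: the chronological format 21/27 = 77.8%, the skills-based format 103/149 = 69.1% → the chronological format
Overall: the chronological format 112/261 = 42.9%, the skills-based format 151/300 = 50.3% → the skills-based format
The chronological format wins each industry group but the skills-based format wins overall — the comparison reverses. The chronological format's applications skew toward manufacturing, which has a lower base rate.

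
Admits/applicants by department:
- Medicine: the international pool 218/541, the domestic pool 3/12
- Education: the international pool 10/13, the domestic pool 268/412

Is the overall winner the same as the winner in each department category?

No

Medicine: the international pool 218/541 = 40.3%, the domestic pool 3/12 = 25.0% → the international pool
Education: the international pool 10/13 = 76.9%, the domestic pool 268/412 = 65.0% → the international pool
Overall: the international pool 228/554 = 41.2%, the domestic pool 271/424 = 63.9% → the domestic pool
The international pool wins each department group but the domestic pool wins overall — the comparison reverses. The international pool's applicants skew toward Medicine, which has a lower base rate.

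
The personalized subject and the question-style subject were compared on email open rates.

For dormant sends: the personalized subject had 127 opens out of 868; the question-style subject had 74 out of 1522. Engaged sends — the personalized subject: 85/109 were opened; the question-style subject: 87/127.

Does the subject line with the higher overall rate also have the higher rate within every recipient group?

Dormant: the personalized subject 127/868 = 14.6%, the question-style subject 74/1522 = 4.9% → the personalized subject
Engaged: the personalized subject 85/109 = 78.0%, the question-style subject 87/127 = 68.5% → the personalized subject
Overall: the personalized subject 212/977 = 21.7%, the question-style subject 161/1649 = 9.8% → the personalized subject
The personalized subject wins overall and in every recipient group — no reversal.

Yes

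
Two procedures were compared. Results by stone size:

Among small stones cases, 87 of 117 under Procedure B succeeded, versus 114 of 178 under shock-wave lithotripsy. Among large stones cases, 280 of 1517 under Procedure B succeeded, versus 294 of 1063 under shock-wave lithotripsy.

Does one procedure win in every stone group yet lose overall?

No

Small stones: Procedure B 87/117 = 74.4%, shock-wave lithotripsy 114/178 = 64.0% → Procedure B
Large stones: Procedure B 280/1517 = 18.5%, shock-wave lithotripsy 294/1063 = 27.7% → shock-wave lithotripsy
Overall: Procedure B 367/1634 = 22.5%, shock-wave lithotripsy 408/1241 = 32.9% → shock-wave lithotripsy
Neither sweeps: Procedure B wins 1 of 2 groups, shock-wave lithotripsy wins 1. Shock-wave lithotripsy wins overall but not every group — no Simpson reversal.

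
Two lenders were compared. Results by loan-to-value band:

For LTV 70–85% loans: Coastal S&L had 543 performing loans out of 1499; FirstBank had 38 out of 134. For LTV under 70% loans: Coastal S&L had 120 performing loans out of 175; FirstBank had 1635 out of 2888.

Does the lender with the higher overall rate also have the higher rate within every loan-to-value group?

No

LTV 70–85%: Coastal S&L 543/1499 = 36.2%, FirstBank 38/134 = 28.4% → Coastal S&L
LTV under 70%: Coastal S&L 120/175 = 68.6%, FirstBank 1635/2888 = 56.6% → Coastal S&L
Overall: Coastal S&L 663/1674 = 39.6%, FirstBank 1673/3022 = 55.4% → FirstBank
Coastal S&L wins each loan-to-value group but FirstBank wins overall — the comparison reverses. Coastal S&L's loans skew toward LTV 70–85%, which has a lower base rate.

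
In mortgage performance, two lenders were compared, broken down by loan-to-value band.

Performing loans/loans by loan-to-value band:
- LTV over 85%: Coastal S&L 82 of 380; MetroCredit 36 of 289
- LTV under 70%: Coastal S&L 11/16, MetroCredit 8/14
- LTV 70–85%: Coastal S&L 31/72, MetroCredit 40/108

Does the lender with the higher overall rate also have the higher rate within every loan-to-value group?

LTV over 85%: Coastal S&L 82/380 = 21.6%, MetroCredit 36/289 = 12.5% → Coastal S&L
LTV under 70%: Coastal S&L 11/16 = 68.8%, MetroCredit 8/14 = 57.1% → Coastal S&L
LTV 70–85%: Coastal S&L 31/72 = 43.1%, MetroCredit 40/108 = 37.0% → Coastal S&L
Overall: Coastal S&L 124/468 = 26.5%, MetroCredit 84/411 = 20.4% → Coastal S&L
Coastal S&L wins overall and in every loan-to-value group — no reversal.

Yes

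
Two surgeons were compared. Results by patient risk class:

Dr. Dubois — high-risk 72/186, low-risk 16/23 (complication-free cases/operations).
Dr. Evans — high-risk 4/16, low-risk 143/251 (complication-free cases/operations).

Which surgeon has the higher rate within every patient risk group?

High-risk: Dr. Dubois 72/186 = 38.7%, Dr. Evans 4/16 = 25.0% → Dr. Dubois
Low-risk: Dr. Dubois 16/23 = 69.6%, Dr. Evans 143/251 = 57.0% → Dr. Dubois
Dr. Dubois has the higher rate in both groups.

Dr. Dubois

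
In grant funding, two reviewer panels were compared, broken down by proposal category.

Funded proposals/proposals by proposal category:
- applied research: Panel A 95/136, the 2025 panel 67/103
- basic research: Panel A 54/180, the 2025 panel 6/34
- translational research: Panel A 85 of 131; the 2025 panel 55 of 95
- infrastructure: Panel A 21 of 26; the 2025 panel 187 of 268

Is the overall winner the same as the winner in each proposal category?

No

Applied research: Panel A 95/136 = 69.9%, the 2025 panel 67/103 = 65.0% → Panel A
Basic research: Panel A 54/180 = 30.0%, the 2025 panel 6/34 = 17.6% → Panel A
Translational research: Panel A 85/131 = 64.9%, the 2025 panel 55/95 = 57.9% → Panel A
Infrastructure: Panel A 21/26 = 80.8%, the 2025 panel 187/268 = 69.8% → Panel A
Overall: Panel A 255/473 = 53.9%, the 2025 panel 315/500 = 63.0% → the 2025 panel
Panel A wins each proposal group but the 2025 panel wins overall — the comparison reverses. Panel A's proposals skew toward basic research, which has a lower base rate.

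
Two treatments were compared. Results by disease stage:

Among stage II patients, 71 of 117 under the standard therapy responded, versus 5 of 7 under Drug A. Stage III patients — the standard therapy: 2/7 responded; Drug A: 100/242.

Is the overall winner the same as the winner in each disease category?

No

Stage II: the standard therapy 71/117 = 60.7%, Drug A 5/7 = 71.4% → Drug A
Stage III: the standard therapy 2/7 = 28.6%, Drug A 100/242 = 41.3% → Drug A
Overall: the standard therapy 73/124 = 58.9%, Drug A 105/249 = 42.2% → the standard therapy
Drug A wins each disease group but the standard therapy wins overall — the comparison reverses. Drug A's patients skew toward stage III, which has a lower base rate.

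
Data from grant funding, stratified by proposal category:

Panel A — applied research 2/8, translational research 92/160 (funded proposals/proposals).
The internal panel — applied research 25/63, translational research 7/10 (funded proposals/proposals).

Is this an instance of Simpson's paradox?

Applied research: Panel A 2/8 = 25.0%, the internal panel 25/63 = 39.7% → the internal panel
Translational research: Panel A 92/160 = 57.5%, the internal panel 7/10 = 70.0% → the internal panel
Overall: Panel A 94/168 = 56.0%, the internal panel 32/73 = 43.8% → Panel A
The internal panel wins each proposal group but Panel A wins overall — the comparison reverses. The internal panel's proposals skew toward applied research, which has a lower base rate.

Yes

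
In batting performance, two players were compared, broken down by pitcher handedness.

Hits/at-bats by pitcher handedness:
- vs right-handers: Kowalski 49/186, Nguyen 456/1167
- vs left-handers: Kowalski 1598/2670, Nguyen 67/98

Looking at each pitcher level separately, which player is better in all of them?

Vs right-handers: Kowalski 49/186 = 26.3%, Nguyen 456/1167 = 39.1% → Nguyen
Vs left-handers: Kowalski 1598/2670 = 59.9%, Nguyen 67/98 = 68.4% → Nguyen
Nguyen has the higher rate in both groups.

Nguyen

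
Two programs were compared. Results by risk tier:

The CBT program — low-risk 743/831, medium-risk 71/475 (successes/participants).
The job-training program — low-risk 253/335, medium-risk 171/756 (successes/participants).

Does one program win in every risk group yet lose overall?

No

Low-risk: the CBT program 743/831 = 89.4%, the job-training program 253/335 = 75.5% → the CBT program
Medium-risk: the CBT program 71/475 = 14.9%, the job-training program 171/756 = 22.6% → the job-training program
Overall: the CBT program 814/1306 = 62.3%, the job-training program 424/1091 = 38.9% → the CBT program
Neither sweeps: the CBT program wins 1 of 2 groups, the job-training program wins 1. The CBT program wins overall but not every group — no Simpson reversal.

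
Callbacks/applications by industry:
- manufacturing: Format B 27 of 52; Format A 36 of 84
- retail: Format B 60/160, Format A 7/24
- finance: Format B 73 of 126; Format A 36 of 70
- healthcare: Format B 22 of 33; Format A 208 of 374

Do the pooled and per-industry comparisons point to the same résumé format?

Manufacturing: Format B 27/52 = 51.9%, Format A 36/84 = 42.9% → Format B
Retail: Format B 60/160 = 37.5%, Format A 7/24 = 29.2% → Format B
Finance: Format B 73/126 = 57.9%, Format A 36/70 = 51.4% → Format B
Healthcare: Format B 22/33 = 66.7%, Format A 208/374 = 55.6% → Format B
Overall: Format B 182/371 = 49.1%, Format A 287/552 = 52.0% → Format A
Format B wins each industry group but Format A wins overall — the comparison reverses. Format B's applications skew toward retail, which has a lower base rate.

No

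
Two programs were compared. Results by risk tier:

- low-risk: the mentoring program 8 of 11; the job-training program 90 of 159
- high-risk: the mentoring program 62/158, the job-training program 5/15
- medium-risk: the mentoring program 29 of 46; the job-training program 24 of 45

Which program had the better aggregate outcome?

Low-risk: the mentoring program 8/11 = 72.7%, the job-training program 90/159 = 56.6% → the mentoring program
High-risk: the mentoring program 62/158 = 39.2%, the job-training program 5/15 = 33.3% → the mentoring program
Medium-risk: the mentoring program 29/46 = 63.0%, the job-training program 24/45 = 53.3% → the mentoring program
Overall: the mentoring program 99/215 = 46.0%, the job-training program 119/219 = 54.3% → the job-training program
(The mentoring program wins every risk group but the job-training program wins overall — the mentoring program's participants skew toward the low-rate high-risk group.)

the job-training program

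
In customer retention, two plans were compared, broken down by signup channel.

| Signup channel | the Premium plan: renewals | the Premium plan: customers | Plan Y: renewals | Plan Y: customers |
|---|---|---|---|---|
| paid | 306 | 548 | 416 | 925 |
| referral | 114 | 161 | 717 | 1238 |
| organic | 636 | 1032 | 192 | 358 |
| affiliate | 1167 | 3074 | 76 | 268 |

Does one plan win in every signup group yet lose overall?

Paid: the Premium plan 306/548 = 55.8%, Plan Y 416/925 = 45.0% → the Premium plan
Referral: the Premium plan 114/161 = 70.8%, Plan Y 717/1238 = 57.9% → the Premium plan
Organic: the Premium plan 636/1032 = 61.6%, Plan Y 192/358 = 53.6% → the Premium plan
Affiliate: the Premium plan 1167/3074 = 38.0%, Plan Y 76/268 = 28.4% → the Premium plan
Overall: the Premium plan 2223/4815 = 46.2%, Plan Y 1401/2789 = 50.2% → Plan Y
The Premium plan wins each signup group but Plan Y wins overall — the comparison reverses. The Premium plan's customers skew toward affiliate, which has a lower base rate.

Yes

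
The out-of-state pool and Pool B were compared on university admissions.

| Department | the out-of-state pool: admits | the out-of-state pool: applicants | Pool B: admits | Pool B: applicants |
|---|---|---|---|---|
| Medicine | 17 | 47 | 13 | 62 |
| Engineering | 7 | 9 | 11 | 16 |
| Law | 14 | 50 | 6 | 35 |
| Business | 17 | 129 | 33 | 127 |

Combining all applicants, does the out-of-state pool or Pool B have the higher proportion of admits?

Medicine: the out-of-state pool 17/47 = 36.2%, Pool B 13/62 = 21.0% → the out-of-state pool
Engineering: the out-of-state pool 7/9 = 77.8%, Pool B 11/16 = 68.8% → the out-of-state pool
Law: the out-of-state pool 14/50 = 28.0%, Pool B 6/35 = 17.1% → the out-of-state pool
Business: the out-of-state pool 17/129 = 13.2%, Pool B 33/127 = 26.0% → Pool B
Overall: the out-of-state pool 55/235 = 23.4%, Pool B 63/240 = 26.2% → Pool B
(Neither sweeps every department group, but Pool B has the higher pooled rate.)

Pool B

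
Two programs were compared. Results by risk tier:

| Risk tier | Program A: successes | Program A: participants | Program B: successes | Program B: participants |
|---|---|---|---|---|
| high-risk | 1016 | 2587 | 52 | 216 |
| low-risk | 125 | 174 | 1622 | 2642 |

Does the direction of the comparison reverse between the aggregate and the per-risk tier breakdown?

Yes

High-risk: Program A 1016/2587 = 39.3%, Program B 52/216 = 24.1% → Program A
Low-risk: Program A 125/174 = 71.8%, Program B 1622/2642 = 61.4% → Program A
Overall: Program A 1141/2761 = 41.3%, Program B 1674/2858 = 58.6% → Program B
Program A wins each risk group but Program B wins overall — the comparison reverses. Program A's participants skew toward high-risk, which has a lower base rate.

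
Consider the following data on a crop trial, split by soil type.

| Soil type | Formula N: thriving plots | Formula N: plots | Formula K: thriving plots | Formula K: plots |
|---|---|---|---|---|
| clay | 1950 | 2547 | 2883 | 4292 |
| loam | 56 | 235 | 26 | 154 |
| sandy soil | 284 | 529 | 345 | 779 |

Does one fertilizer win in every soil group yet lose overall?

Clay: Formula N 1950/2547 = 76.6%, Formula K 2883/4292 = 67.2% → Formula N
Loam: Formula N 56/235 = 23.8%, Formula K 26/154 = 16.9% → Formula N
Sandy soil: Formula N 284/529 = 53.7%, Formula K 345/779 = 44.3% → Formula N
Overall: Formula N 2290/3311 = 69.2%, Formula K 3254/5225 = 62.3% → Formula N
Formula N wins overall and in every soil group — no reversal.

No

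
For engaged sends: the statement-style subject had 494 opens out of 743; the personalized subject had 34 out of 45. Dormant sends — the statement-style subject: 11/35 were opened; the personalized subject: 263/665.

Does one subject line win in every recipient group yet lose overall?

Yes

Engaged: the statement-style subject 494/743 = 66.5%, the personalized subject 34/45 = 75.6% → the personalized subject
Dormant: the statement-style subject 11/35 = 31.4%, the personalized subject 263/665 = 39.5% → the personalized subject
Overall: the statement-style subject 505/778 = 64.9%, the personalized subject 297/710 = 41.8% → the statement-style subject
The personalized subject wins each recipient group but the statement-style subject wins overall — the comparison reverses. The personalized subject's sends skew toward dormant, which has a lower base rate.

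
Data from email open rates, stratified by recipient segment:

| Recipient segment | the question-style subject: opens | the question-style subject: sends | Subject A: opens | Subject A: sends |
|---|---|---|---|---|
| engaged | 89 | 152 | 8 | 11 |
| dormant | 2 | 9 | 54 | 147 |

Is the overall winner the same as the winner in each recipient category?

No

Engaged: the question-style subject 89/152 = 58.6%, Subject A 8/11 = 72.7% → Subject A
Dormant: the question-style subject 2/9 = 22.2%, Subject A 54/147 = 36.7% → Subject A
Overall: the question-style subject 91/161 = 56.5%, Subject A 62/158 = 39.2% → the question-style subject
Subject A wins each recipient group but the question-style subject wins overall — the comparison reverses. Subject A's sends skew toward dormant, which has a lower base rate.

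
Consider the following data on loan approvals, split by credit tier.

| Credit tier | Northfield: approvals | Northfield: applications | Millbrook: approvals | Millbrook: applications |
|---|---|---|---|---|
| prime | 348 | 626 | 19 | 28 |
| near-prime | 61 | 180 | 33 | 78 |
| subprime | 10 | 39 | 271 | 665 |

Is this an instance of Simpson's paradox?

Yes

Prime: Northfield 348/626 = 55.6%, Millbrook 19/28 = 67.9% → Millbrook
Near-prime: Northfield 61/180 = 33.9%, Millbrook 33/78 = 42.3% → Millbrook
Subprime: Northfield 10/39 = 25.6%, Millbrook 271/665 = 40.8% → Millbrook
Overall: Northfield 419/845 = 49.6%, Millbrook 323/771 = 41.9% → Northfield
Millbrook wins each credit group but Northfield wins overall — the comparison reverses. Millbrook's applications skew toward subprime, which has a lower base rate.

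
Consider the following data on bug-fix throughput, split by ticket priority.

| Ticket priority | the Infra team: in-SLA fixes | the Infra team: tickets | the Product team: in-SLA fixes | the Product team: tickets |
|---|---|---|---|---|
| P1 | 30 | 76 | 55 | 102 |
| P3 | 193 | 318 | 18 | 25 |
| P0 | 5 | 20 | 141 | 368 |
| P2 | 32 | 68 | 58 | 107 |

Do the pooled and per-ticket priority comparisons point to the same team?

P1: the Infra team 30/76 = 39.5%, the Product team 55/102 = 53.9% → the Product team
P3: the Infra team 193/318 = 60.7%, the Product team 18/25 = 72.0% → the Product team
P0: the Infra team 5/20 = 25.0%, the Product team 141/368 = 38.3% → the Product team
P2: the Infra team 32/68 = 47.1%, the Product team 58/107 = 54.2% → the Product team
Overall: the Infra team 260/482 = 53.9%, the Product team 272/602 = 45.2% → the Infra team
The Product team wins each ticket group but the Infra team wins overall — the comparison reverses. The Product team's tickets skew toward P0, which has a lower base rate.

No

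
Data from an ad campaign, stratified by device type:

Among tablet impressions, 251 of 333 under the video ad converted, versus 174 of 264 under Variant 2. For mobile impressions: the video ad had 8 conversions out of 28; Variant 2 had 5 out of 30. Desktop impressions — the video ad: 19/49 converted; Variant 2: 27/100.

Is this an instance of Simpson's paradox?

No

Tablet: the video ad 251/333 = 75.4%, Variant 2 174/264 = 65.9% → the video ad
Mobile: the video ad 8/28 = 28.6%, Variant 2 5/30 = 16.7% → the video ad
Desktop: the video ad 19/49 = 38.8%, Variant 2 27/100 = 27.0% → the video ad
Overall: the video ad 278/410 = 67.8%, Variant 2 206/394 = 52.3% → the video ad
The video ad wins overall and in every device group — no reversal.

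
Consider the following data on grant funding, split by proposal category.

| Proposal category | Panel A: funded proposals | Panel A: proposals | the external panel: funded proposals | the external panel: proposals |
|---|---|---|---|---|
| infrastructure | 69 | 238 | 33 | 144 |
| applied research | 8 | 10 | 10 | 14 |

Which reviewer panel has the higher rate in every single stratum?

Infrastructure: Panel A 69/238 = 29.0%, the external panel 33/144 = 22.9% → Panel A
Applied research: Panel A 8/10 = 80.0%, the external panel 10/14 = 71.4% → Panel A
Panel A has the higher rate in both groups.

Panel A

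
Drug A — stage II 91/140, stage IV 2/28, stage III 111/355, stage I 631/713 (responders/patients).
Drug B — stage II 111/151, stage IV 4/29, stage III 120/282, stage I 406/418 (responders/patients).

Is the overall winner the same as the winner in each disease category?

Yes

Stage II: Drug A 91/140 = 65.0%, Drug B 111/151 = 73.5% → Drug B
Stage IV: Drug A 2/28 = 7.1%, Drug B 4/29 = 13.8% → Drug B
Stage III: Drug A 111/355 = 31.3%, Drug B 120/282 = 42.6% → Drug B
Stage I: Drug A 631/713 = 88.5%, Drug B 406/418 = 97.1% → Drug B
Overall: Drug A 835/1236 = 67.6%, Drug B 641/880 = 72.8% → Drug B
Drug B wins overall and in every disease group — no reversal.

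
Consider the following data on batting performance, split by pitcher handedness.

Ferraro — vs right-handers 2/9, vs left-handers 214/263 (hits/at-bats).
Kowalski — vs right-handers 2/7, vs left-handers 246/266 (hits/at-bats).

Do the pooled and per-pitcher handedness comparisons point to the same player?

Vs right-handers: Ferraro 2/9 = 22.2%, Kowalski 2/7 = 28.6% → Kowalski
Vs left-handers: Ferraro 214/263 = 81.4%, Kowalski 246/266 = 92.5% → Kowalski
Overall: Ferraro 216/272 = 79.4%, Kowalski 248/273 = 90.8% → Kowalski
Kowalski wins overall and in every pitcher group — no reversal.

Yes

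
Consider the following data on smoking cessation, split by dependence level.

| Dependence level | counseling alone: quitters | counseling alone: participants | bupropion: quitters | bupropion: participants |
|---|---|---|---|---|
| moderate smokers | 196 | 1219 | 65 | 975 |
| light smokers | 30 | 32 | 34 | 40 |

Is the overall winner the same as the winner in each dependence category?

Moderate smokers: counseling alone 196/1219 = 16.1%, bupropion 65/975 = 6.7% → counseling alone
Light smokers: counseling alone 30/32 = 93.8%, bupropion 34/40 = 85.0% → counseling alone
Overall: counseling alone 226/1251 = 18.1%, bupropion 99/1015 = 9.8% → counseling alone
Counseling alone wins overall and in every dependence group — no reversal.

Yes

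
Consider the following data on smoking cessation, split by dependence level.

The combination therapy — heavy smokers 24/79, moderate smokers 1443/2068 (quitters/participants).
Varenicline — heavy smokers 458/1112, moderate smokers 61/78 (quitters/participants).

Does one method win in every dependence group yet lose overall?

Yes

Heavy smokers: the combination therapy 24/79 = 30.4%, varenicline 458/1112 = 41.2% → varenicline
Moderate smokers: the combination therapy 1443/2068 = 69.8%, varenicline 61/78 = 78.2% → varenicline
Overall: the combination therapy 1467/2147 = 68.3%, varenicline 519/1190 = 43.6% → the combination therapy
Varenicline wins each dependence group but the combination therapy wins overall — the comparison reverses. Varenicline's participants skew toward heavy smokers, which has a lower base rate.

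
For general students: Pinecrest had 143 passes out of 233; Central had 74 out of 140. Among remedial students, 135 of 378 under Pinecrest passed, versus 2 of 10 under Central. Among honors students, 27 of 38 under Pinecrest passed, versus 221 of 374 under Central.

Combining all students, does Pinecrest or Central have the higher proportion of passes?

Central

General: Pinecrest 143/233 = 61.4%, Central 74/140 = 52.9% → Pinecrest
Remedial: Pinecrest 135/378 = 35.7%, Central 2/10 = 20.0% → Pinecrest
Honors: Pinecrest 27/38 = 71.1%, Central 221/374 = 59.1% → Pinecrest
Overall: Pinecrest 305/649 = 47.0%, Central 297/524 = 56.7% → Central
(Pinecrest wins every student group but Central wins overall — Pinecrest's students skew toward the low-rate remedial group.)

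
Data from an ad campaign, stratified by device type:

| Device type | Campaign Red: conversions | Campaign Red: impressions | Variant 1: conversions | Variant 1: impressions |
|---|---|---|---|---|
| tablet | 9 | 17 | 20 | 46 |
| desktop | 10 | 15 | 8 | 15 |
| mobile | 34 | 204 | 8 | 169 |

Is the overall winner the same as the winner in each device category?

Tablet: Campaign Red 9/17 = 52.9%, Variant 1 20/46 = 43.5% → Campaign Red
Desktop: Campaign Red 10/15 = 66.7%, Variant 1 8/15 = 53.3% → Campaign Red
Mobile: Campaign Red 34/204 = 16.7%, Variant 1 8/169 = 4.7% → Campaign Red
Overall: Campaign Red 53/236 = 22.5%, Variant 1 36/230 = 15.7% → Campaign Red
Campaign Red wins overall and in every device group — no reversal.

Yes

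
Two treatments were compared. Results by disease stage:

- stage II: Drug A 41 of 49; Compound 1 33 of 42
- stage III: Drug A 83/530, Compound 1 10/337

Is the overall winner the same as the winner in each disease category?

Yes

Stage II: Drug A 41/49 = 83.7%, Compound 1 33/42 = 78.6% → Drug A
Stage III: Drug A 83/530 = 15.7%, Compound 1 10/337 = 3.0% → Drug A
Overall: Drug A 124/579 = 21.4%, Compound 1 43/379 = 11.3% → Drug A
Drug A wins overall and in every disease group — no reversal.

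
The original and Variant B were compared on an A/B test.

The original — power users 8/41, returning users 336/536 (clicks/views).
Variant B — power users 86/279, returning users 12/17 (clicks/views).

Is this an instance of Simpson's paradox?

Yes

Power users: the original 8/41 = 19.5%, Variant B 86/279 = 30.8% → Variant B
Returning users: the original 336/536 = 62.7%, Variant B 12/17 = 70.6% → Variant B
Overall: the original 344/577 = 59.6%, Variant B 98/296 = 33.1% → the original
Variant B wins each user group but the original wins overall — the comparison reverses. Variant B's views skew toward power users, which has a lower base rate.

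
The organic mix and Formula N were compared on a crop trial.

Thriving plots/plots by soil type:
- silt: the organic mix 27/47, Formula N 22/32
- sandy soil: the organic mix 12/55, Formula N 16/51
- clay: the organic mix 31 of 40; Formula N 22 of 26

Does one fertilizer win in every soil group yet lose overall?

Silt: the organic mix 27/47 = 57.4%, Formula N 22/32 = 68.8% → Formula N
Sandy soil: the organic mix 12/55 = 21.8%, Formula N 16/51 = 31.4% → Formula N
Clay: the organic mix 31/40 = 77.5%, Formula N 22/26 = 84.6% → Formula N
Overall: the organic mix 70/142 = 49.3%, Formula N 60/109 = 55.0% → Formula N
Formula N wins overall and in every soil group — no reversal.

No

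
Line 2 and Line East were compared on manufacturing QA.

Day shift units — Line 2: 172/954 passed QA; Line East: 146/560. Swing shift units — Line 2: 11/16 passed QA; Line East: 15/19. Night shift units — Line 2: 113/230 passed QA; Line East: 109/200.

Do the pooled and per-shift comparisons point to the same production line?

Day shift: Line 2 172/954 = 18.0%, Line East 146/560 = 26.1% → Line East
Swing shift: Line 2 11/16 = 68.8%, Line East 15/19 = 78.9% → Line East
Night shift: Line 2 113/230 = 49.1%, Line East 109/200 = 54.5% → Line East
Overall: Line 2 296/1200 = 24.7%, Line East 270/779 = 34.7% → Line East
Line East wins overall and in every shift group — no reversal.

Yes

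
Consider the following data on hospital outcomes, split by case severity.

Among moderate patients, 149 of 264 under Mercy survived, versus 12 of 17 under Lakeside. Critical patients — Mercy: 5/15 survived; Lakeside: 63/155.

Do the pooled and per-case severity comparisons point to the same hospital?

No

Moderate: Mercy 149/264 = 56.4%, Lakeside 12/17 = 70.6% → Lakeside
Critical: Mercy 5/15 = 33.3%, Lakeside 63/155 = 40.6% → Lakeside
Overall: Mercy 154/279 = 55.2%, Lakeside 75/172 = 43.6% → Mercy
Lakeside wins each case group but Mercy wins overall — the comparison reverses. Lakeside's patients skew toward critical, which has a lower base rate.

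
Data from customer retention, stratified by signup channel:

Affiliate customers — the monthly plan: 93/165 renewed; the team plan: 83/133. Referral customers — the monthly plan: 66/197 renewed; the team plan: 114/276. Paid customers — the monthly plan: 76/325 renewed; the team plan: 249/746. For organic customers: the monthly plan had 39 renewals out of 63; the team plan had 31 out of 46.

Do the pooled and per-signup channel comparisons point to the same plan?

Affiliate: the monthly plan 93/165 = 56.4%, the team plan 83/133 = 62.4% → the team plan
Referral: the monthly plan 66/197 = 33.5%, the team plan 114/276 = 41.3% → the team plan
Paid: the monthly plan 76/325 = 23.4%, the team plan 249/746 = 33.4% → the team plan
Organic: the monthly plan 39/63 = 61.9%, the team plan 31/46 = 67.4% → the team plan
Overall: the monthly plan 274/750 = 36.5%, the team plan 477/1201 = 39.7% → the team plan
The team plan wins overall and in every signup group — no reversal.

Yes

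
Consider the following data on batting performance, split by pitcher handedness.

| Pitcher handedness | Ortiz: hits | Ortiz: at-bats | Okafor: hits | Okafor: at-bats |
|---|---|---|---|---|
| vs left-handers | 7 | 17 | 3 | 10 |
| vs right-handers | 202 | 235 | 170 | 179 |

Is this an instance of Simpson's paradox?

No

Vs left-handers: Ortiz 7/17 = 41.2%, Okafor 3/10 = 30.0% → Ortiz
Vs right-handers: Ortiz 202/235 = 86.0%, Okafor 170/179 = 95.0% → Okafor
Overall: Ortiz 209/252 = 82.9%, Okafor 173/189 = 91.5% → Okafor
Neither sweeps: Ortiz wins 1 of 2 groups, Okafor wins 1. Okafor wins overall but not every group — no Simpson reversal.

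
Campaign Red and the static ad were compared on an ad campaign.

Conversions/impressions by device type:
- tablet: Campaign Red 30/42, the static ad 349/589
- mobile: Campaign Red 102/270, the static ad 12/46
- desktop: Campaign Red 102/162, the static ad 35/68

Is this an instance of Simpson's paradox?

Yes

Tablet: Campaign Red 30/42 = 71.4%, the static ad 349/589 = 59.3% → Campaign Red
Mobile: Campaign Red 102/270 = 37.8%, the static ad 12/46 = 26.1% → Campaign Red
Desktop: Campaign Red 102/162 = 63.0%, the static ad 35/68 = 51.5% → Campaign Red
Overall: Campaign Red 234/474 = 49.4%, the static ad 396/703 = 56.3% → the static ad
Campaign Red wins each device group but the static ad wins overall — the comparison reverses. Campaign Red's impressions skew toward mobile, which has a lower base rate.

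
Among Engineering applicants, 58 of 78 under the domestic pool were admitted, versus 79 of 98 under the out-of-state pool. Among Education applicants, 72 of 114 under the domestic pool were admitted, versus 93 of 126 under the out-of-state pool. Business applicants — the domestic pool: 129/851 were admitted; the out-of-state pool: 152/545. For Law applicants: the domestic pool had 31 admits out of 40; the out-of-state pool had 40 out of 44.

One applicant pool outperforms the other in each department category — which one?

the out-of-state pool

Engineering: the domestic pool 58/78 = 74.4%, the out-of-state pool 79/98 = 80.6% → the out-of-state pool
Education: the domestic pool 72/114 = 63.2%, the out-of-state pool 93/126 = 73.8% → the out-of-state pool
Business: the domestic pool 129/851 = 15.2%, the out-of-state pool 152/545 = 27.9% → the out-of-state pool
Law: the domestic pool 31/40 = 77.5%, the out-of-state pool 40/44 = 90.9% → the out-of-state pool
The out-of-state pool has the higher rate in all 4 groups.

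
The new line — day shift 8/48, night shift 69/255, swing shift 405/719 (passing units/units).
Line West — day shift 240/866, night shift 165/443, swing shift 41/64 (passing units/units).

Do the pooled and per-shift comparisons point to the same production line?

No

Day shift: the new line 8/48 = 16.7%, Line West 240/866 = 27.7% → Line West
Night shift: the new line 69/255 = 27.1%, Line West 165/443 = 37.2% → Line West
Swing shift: the new line 405/719 = 56.3%, Line West 41/64 = 64.1% → Line West
Overall: the new line 482/1022 = 47.2%, Line West 446/1373 = 32.5% → the new line
Line West wins each shift group but the new line wins overall — the comparison reverses. Line West's units skew toward day shift, which has a lower base rate.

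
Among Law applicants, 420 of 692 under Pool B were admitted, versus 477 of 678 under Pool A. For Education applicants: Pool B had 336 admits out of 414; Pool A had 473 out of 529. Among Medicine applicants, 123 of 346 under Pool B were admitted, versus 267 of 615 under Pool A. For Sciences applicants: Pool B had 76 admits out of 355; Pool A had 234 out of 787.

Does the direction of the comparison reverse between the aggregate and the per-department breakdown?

Law: Pool B 420/692 = 60.7%, Pool A 477/678 = 70.4% → Pool A
Education: Pool B 336/414 = 81.2%, Pool A 473/529 = 89.4% → Pool A
Medicine: Pool B 123/346 = 35.5%, Pool A 267/615 = 43.4% → Pool A
Sciences: Pool B 76/355 = 21.4%, Pool A 234/787 = 29.7% → Pool A
Overall: Pool B 955/1807 = 52.9%, Pool A 1451/2609 = 55.6% → Pool A
Pool A wins overall and in every department group — no reversal.

No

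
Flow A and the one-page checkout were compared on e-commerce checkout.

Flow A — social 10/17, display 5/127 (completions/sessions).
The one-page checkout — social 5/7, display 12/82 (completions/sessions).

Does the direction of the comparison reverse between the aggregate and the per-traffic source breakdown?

No

Social: Flow A 10/17 = 58.8%, the one-page checkout 5/7 = 71.4% → the one-page checkout
Display: Flow A 5/127 = 3.9%, the one-page checkout 12/82 = 14.6% → the one-page checkout
Overall: Flow A 15/144 = 10.4%, the one-page checkout 17/89 = 19.1% → the one-page checkout
The one-page checkout wins overall and in every traffic group — no reversal.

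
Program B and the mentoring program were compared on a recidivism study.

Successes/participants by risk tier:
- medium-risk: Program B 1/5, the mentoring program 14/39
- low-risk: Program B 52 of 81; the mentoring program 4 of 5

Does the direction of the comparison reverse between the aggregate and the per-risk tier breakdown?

Yes

Medium-risk: Program B 1/5 = 20.0%, the mentoring program 14/39 = 35.9% → the mentoring program
Low-risk: Program B 52/81 = 64.2%, the mentoring program 4/5 = 80.0% → the mentoring program
Overall: Program B 53/86 = 61.6%, the mentoring program 18/44 = 40.9% → Program B
The mentoring program wins each risk group but Program B wins overall — the comparison reverses. The mentoring program's participants skew toward medium-risk, which has a lower base rate.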